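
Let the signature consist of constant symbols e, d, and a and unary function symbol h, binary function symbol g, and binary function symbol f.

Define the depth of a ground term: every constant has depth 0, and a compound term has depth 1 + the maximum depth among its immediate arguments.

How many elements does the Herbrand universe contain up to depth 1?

If N_k denotes the number of depth-≤k ground terms, the 3 constants give N_0 = 3, and each function symbol of arity r contributes N_{k-1}^r new terms at level k: N_k = 3 + N_{k-1} + N_{k-1}^2 + N_{k-1}^2.
N_0 = 3
N_1 = 3 + 3 + 3^2 + 3^2 = 24

24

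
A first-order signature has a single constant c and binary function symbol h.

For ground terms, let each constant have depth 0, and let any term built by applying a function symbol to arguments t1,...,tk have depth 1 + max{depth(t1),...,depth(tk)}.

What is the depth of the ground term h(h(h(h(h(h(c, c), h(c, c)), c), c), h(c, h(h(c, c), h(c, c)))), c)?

depth(h(c, c)) = 1 + max(0, 0) = 1
depth(h(h(c, c), h(c, c))) = 1 + max(1, 1) = 2
depth(h(h(h(c, c), h(c, c)), c)) = 1 + max(2, 0) = 3
depth(h(h(h(h(c, c), h(c, c)), c), c)) = 1 + max(3, 0) = 4
depth(h(c, h(h(c, c), h(c, c)))) = 1 + max(0, 2) = 3
depth(h(h(h(h(h(c, c), h(c, c)), c), c), h(c, h(h(c, c), h(c, c))))) = 1 + max(4, 3) = 5
depth(h(h(h(h(h(h(c, c), h(c, c)), c), c), h(c, h(h(c, c), h(c, c)))), c)) = 1 + max(5, 0) = 6

6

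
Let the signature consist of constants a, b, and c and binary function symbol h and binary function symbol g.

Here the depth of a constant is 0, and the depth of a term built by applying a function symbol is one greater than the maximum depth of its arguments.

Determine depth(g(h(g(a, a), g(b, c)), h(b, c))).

depth(g(a, a)) = 1 + max(0, 0) = 1
depth(g(b, c)) = 1 + max(0, 0) = 1
depth(h(g(a, a), g(b, c))) = 1 + max(1, 1) = 2
depth(h(b, c)) = 1 + max(0, 0) = 1
depth(g(h(g(a, a), g(b, c)), h(b, c))) = 1 + max(2, 1) = 3

3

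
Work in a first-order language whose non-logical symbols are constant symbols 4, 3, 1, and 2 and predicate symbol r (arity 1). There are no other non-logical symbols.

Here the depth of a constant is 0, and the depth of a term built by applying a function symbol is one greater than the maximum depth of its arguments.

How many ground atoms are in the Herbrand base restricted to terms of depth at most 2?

First count ground terms of depth ≤ 2.
With no function symbols every ground term is a constant, so there are exactly 4 ground terms at every depth bound.
N_0 = 4
N_1 = 4
N_2 = 4
Explicitly: 4, 3, 1, 2.
So |H| = 4.
For each predicate symbol, the number of ground atoms is |H| raised to its arity; summing:
  r: 4
Total ground atoms: 4.

4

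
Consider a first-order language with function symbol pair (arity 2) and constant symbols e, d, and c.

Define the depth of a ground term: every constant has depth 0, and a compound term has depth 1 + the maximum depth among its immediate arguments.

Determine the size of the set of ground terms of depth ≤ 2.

147

Write N_k for the number of ground terms of depth ≤ k. A term of depth ≤ k is either a constant or a function symbol applied to arguments of depth ≤ k−1, so N_k = 3 + N_{k-1}^2.
N_0 = 3
N_1 = 3 + 3^2 = 12
N_2 = 3 + 12^2 = 147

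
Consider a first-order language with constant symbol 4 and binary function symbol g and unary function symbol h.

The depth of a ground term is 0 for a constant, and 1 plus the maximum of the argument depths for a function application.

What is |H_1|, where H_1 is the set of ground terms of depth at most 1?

Write N_k for the number of ground terms of depth ≤ k. A term of depth ≤ k is either a constant or a function symbol applied to arguments of depth ≤ k−1, so N_k = 1 + N_{k-1}^2 + N_{k-1}.
N_0 = 1
N_1 = 1 + 1^2 + 1 = 3
Explicitly: 4, g(4, 4), h(4).

3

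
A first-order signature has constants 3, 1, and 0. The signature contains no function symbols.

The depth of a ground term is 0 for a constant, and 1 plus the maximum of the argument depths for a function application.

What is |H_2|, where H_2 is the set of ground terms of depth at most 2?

3

With no function symbols every ground term is a constant, so there are exactly 3 ground terms at every depth bound.
N_0 = 3
N_1 = 3
N_2 = 3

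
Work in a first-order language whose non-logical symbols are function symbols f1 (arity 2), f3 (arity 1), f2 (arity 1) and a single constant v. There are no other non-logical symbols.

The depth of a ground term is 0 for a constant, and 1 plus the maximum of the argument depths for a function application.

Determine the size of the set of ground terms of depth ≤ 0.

Let N_k = |{terms of depth ≤ k}|. Then N_0 = 1 and N_k = 1 + N_{k-1}^2 + N_{k-1} + N_{k-1} for k ≥ 1 (one summand per function symbol, arity giving the exponent).
N_0 = 1
Explicitly: v.

1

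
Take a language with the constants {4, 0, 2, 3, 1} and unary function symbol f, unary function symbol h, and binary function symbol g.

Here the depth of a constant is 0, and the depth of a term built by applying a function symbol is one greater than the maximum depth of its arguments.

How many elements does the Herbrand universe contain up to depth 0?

5

Count level by level. With function symbols f/1, h/1, g/2, the terms of depth ≤ k are the 5 constants together with each function applied to depth-≤(k−1) tuples, so N_k = 5 + N_{k-1} + N_{k-1} + N_{k-1}^2.
N_0 = 5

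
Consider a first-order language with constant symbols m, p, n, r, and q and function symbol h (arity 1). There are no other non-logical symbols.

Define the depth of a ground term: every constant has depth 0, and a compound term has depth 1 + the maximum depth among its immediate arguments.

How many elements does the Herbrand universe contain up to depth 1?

10

Count level by level. With function symbols h/1, the terms of depth ≤ k are the 5 constants together with each function applied to depth-≤(k−1) tuples, so N_k = 5 + N_{k-1}.
N_0 = 5
N_1 = 5 + 5 = 10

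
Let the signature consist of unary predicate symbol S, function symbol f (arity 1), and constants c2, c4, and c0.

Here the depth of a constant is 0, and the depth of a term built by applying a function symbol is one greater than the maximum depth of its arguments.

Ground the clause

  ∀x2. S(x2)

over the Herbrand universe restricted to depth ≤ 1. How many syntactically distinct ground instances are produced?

6

Ground terms of depth ≤ 1:
  Let N_k count ground terms of depth at most k. Each non-constant term of depth ≤ k is some function symbol applied to depth-≤(k−1) arguments, giving N_k = 3 + N_{k-1}.
  N_0 = 3
  N_1 = 3 + 3 = 6
  Explicitly: c2, c4, c0, f(c2), f(c4), f(c0).
So there are 6 ground terms available for substitution.
The body mentions the single quantified variable x2; since ground terms form a free algebra, no two substitutions collapse to the same formula.
Number of ground instances = 6.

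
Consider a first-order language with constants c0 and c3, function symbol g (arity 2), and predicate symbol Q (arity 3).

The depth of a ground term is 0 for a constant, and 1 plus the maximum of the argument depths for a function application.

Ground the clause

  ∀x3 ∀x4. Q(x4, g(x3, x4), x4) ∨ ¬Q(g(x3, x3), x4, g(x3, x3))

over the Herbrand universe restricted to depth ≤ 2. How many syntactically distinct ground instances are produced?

1444

Ground terms of depth ≤ 2:
  Let N_k = |{terms of depth ≤ k}|. Then N_0 = 2 and N_k = 2 + N_{k-1}^2 for k ≥ 1 (one summand per function symbol, arity giving the exponent).
  N_0 = 2
  N_1 = 2 + 2^2 = 6
  N_2 = 2 + 6^2 = 38
So there are 38 ground terms available for substitution.
The clause has 2 distinct variables (x3, x4), each appearing in the body. In the free term algebra distinct substitutions yield syntactically distinct ground instances.
Number of ground instances = 38^2 = 1444.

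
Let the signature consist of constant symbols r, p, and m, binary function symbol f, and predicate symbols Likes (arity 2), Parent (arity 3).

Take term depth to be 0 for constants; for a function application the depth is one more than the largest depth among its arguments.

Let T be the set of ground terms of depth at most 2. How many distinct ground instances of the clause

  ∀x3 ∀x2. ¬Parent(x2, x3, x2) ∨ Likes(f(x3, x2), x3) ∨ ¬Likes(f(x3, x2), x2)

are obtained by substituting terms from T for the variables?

21609

Ground terms of depth ≤ 2:
  If N_k denotes the number of depth-≤k ground terms, the 3 constants give N_0 = 3, and each function symbol of arity r contributes N_{k-1}^r new terms at level k: N_k = 3 + N_{k-1}^2.
  N_0 = 3
  N_1 = 3 + 3^2 = 12
  N_2 = 3 + 12^2 = 147
So there are 147 ground terms available for substitution.
The body mentions every one of the 2 quantified variables; since ground terms form a free algebra, no two substitutions collapse to the same formula.
Number of ground instances = 147^2 = 21609.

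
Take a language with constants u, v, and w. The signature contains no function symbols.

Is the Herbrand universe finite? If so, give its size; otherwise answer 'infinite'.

There are no function symbols, so every ground term is one of the 3 constants.
The Herbrand universe is {u, v, w}, which is finite with 3 elements.

3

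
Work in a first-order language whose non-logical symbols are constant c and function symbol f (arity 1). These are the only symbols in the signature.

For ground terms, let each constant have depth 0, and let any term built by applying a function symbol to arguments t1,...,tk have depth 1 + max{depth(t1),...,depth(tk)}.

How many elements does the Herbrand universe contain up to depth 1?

2

Let N_k = |{terms of depth ≤ k}|. Then N_0 = 1 and N_k = 1 + N_{k-1} for k ≥ 1 (one summand per function symbol, arity giving the exponent).
N_0 = 1
N_1 = 1 + 1 = 2
Explicitly: c, f(c).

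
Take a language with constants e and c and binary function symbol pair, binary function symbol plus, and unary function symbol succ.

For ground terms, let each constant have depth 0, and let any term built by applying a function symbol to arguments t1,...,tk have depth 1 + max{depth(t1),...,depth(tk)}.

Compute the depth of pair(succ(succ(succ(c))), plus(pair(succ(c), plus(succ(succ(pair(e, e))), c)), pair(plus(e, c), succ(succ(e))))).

depth(succ(c)) = 1 + depth(c) = 1 + 0 = 1
depth(succ(succ(c))) = 1 + depth(succ(c)) = 1 + 1 = 2
depth(succ(succ(succ(c)))) = 1 + depth(succ(succ(c))) = 1 + 2 = 3
depth(pair(e, e)) = 1 + max(0, 0) = 1
depth(succ(pair(e, e))) = 1 + depth(pair(e, e)) = 1 + 1 = 2
depth(succ(succ(pair(e, e)))) = 1 + depth(succ(pair(e, e))) = 1 + 2 = 3
depth(plus(succ(succ(pair(e, e))), c)) = 1 + max(3, 0) = 4
depth(pair(succ(c), plus(succ(succ(pair(e, e))), c))) = 1 + max(1, 4) = 5
depth(plus(e, c)) = 1 + max(0, 0) = 1
depth(succ(e)) = 1 + depth(e) = 1 + 0 = 1
depth(succ(succ(e))) = 1 + depth(succ(e)) = 1 + 1 = 2
depth(pair(plus(e, c), succ(succ(e)))) = 1 + max(1, 2) = 3
depth(plus(pair(succ(c), plus(succ(succ(pair(e, e))), c)), pair(plus(e, c), succ(succ(e))))) = 1 + max(5, 3) = 6
depth(pair(succ(succ(succ(c))), plus(pair(succ(c), plus(succ(succ(pair(e, e))), c)), pair(plus(e, c), succ(succ(e)))))) = 1 + max(3, 6) = 7

7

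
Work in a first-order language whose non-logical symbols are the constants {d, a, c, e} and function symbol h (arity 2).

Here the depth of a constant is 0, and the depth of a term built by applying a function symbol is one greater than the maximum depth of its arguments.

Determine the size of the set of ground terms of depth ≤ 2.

Let N_k count ground terms of depth at most k. Each non-constant term of depth ≤ k is some function symbol applied to depth-≤(k−1) arguments, giving N_k = 4 + N_{k-1}^2.
N_0 = 4
N_1 = 4 + 4^2 = 20
N_2 = 4 + 20^2 = 404

404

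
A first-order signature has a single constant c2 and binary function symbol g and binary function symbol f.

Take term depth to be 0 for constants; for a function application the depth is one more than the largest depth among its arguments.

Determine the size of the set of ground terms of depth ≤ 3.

Write N_k for the number of ground terms of depth ≤ k. A term of depth ≤ k is either a constant or a function symbol applied to arguments of depth ≤ k−1, so N_k = 1 + N_{k-1}^2 + N_{k-1}^2.
N_0 = 1
N_1 = 1 + 1^2 + 1^2 = 3
N_2 = 1 + 3^2 + 3^2 = 19
N_3 = 1 + 19^2 + 19^2 = 723

723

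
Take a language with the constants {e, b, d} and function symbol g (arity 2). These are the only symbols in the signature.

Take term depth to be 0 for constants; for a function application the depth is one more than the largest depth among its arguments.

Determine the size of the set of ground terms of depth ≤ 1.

Let N_k = |{terms of depth ≤ k}|. Then N_0 = 3 and N_k = 3 + N_{k-1}^2 for k ≥ 1 (one summand per function symbol, arity giving the exponent).
N_0 = 3
N_1 = 3 + 3^2 = 12
Explicitly: e, b, d, g(e, e), g(e, b), g(e, d), g(b, e), g(b, b), g(b, d), g(d, e), g(d, b), g(d, d).

12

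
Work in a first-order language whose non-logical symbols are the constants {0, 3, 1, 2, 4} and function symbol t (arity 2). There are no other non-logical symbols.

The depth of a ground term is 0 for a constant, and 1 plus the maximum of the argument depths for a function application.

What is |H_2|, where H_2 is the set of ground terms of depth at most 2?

905

If N_k denotes the number of depth-≤k ground terms, the 5 constants give N_0 = 5, and each function symbol of arity r contributes N_{k-1}^r new terms at level k: N_k = 5 + N_{k-1}^2.
N_0 = 5
N_1 = 5 + 5^2 = 30
N_2 = 5 + 30^2 = 905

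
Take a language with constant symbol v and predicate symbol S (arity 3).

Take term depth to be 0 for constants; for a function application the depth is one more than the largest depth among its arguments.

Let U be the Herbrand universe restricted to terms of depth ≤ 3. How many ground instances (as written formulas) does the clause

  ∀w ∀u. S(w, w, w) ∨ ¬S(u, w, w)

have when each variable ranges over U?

Ground terms of depth ≤ 3:
  With no function symbols every ground term is a constant, so there is exactly 1 ground term at every depth bound.
  N_0 = 1
  N_1 = 1
  N_2 = 1
  N_3 = 1
So there is exactly 1 ground term available for substitution.
There are 2 variables to instantiate (w, u), each occurring in at least one literal, so different choices give different ground instances.
Number of ground instances = 1^2 = 1.

1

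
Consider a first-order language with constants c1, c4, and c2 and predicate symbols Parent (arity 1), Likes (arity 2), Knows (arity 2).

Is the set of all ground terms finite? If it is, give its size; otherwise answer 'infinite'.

3

There are no function symbols, so every ground term is one of the 3 constants.
The Herbrand universe is {c1, c4, c2}, which is finite with 3 elements.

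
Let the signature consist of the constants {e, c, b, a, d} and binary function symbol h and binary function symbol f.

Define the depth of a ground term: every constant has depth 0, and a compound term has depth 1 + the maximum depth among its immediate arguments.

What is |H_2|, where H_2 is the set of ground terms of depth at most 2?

6055

Write N_k for the number of ground terms of depth ≤ k. A term of depth ≤ k is either a constant or a function symbol applied to arguments of depth ≤ k−1, so N_k = 5 + N_{k-1}^2 + N_{k-1}^2.
N_0 = 5
N_1 = 5 + 5^2 + 5^2 = 55
N_2 = 5 + 55^2 + 55^2 = 6055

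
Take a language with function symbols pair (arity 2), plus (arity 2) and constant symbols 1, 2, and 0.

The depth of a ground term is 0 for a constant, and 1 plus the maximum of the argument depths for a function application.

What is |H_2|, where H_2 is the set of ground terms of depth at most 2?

Let N_k count ground terms of depth at most k. Each non-constant term of depth ≤ k is some function symbol applied to depth-≤(k−1) arguments, giving N_k = 3 + N_{k-1}^2 + N_{k-1}^2.
N_0 = 3
N_1 = 3 + 3^2 + 3^2 = 21
N_2 = 3 + 21^2 + 21^2 = 885

885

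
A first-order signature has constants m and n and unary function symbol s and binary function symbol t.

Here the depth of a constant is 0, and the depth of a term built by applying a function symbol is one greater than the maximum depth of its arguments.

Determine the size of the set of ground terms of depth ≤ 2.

74

Let N_k = |{terms of depth ≤ k}|. Then N_0 = 2 and N_k = 2 + N_{k-1} + N_{k-1}^2 for k ≥ 1 (one summand per function symbol, arity giving the exponent).
N_0 = 2
N_1 = 2 + 2 + 2^2 = 8
N_2 = 2 + 8 + 8^2 = 74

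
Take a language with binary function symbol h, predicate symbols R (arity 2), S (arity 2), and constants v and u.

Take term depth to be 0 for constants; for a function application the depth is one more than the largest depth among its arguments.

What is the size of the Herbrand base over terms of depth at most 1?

72

First count ground terms of depth ≤ 1.
Write N_k for the number of ground terms of depth ≤ k. A term of depth ≤ k is either a constant or a function symbol applied to arguments of depth ≤ k−1, so N_k = 2 + N_{k-1}^2.
N_0 = 2
N_1 = 2 + 2^2 = 6
Explicitly: v, u, h(v, v), h(v, u), h(u, v), h(u, u).
So |H| = 6.
For each predicate symbol, the number of ground atoms is |H| raised to its arity; summing:
  R: 6^2 = 36;  S: 6^2 = 36
Total ground atoms: 36 + 36 = 72.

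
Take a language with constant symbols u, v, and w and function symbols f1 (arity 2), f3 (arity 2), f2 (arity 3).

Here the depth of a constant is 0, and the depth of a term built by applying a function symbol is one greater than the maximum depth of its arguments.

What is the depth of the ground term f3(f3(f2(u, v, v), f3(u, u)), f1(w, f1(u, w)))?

3

depth(f2(u, v, v)) = 1 + max(0, 0, 0) = 1
depth(f3(u, u)) = 1 + max(0, 0) = 1
depth(f3(f2(u, v, v), f3(u, u))) = 1 + max(1, 1) = 2
depth(f1(u, w)) = 1 + max(0, 0) = 1
depth(f1(w, f1(u, w))) = 1 + max(0, 1) = 2
depth(f3(f3(f2(u, v, v), f3(u, u)), f1(w, f1(u, w)))) = 1 + max(2, 2) = 3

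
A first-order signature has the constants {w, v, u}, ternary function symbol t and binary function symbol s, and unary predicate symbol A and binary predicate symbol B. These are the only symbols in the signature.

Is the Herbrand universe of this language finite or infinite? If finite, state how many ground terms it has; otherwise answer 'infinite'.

The signature has at least one function symbol (t, arity 3) and at least one constant (w).
Iterating t gives infinitely many distinct ground terms: w, t(w, w, w), t(t(w, w, w), t(w, w, w), t(w, w, w)), ...
So the Herbrand universe is infinite.

infinite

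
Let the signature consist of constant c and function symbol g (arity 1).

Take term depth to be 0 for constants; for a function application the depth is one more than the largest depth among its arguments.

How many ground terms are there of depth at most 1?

Count level by level. With function symbols g/1, the terms of depth ≤ k are the 1 constant together with each function applied to depth-≤(k−1) tuples, so N_k = 1 + N_{k-1}.
N_0 = 1
N_1 = 1 + 1 = 2

2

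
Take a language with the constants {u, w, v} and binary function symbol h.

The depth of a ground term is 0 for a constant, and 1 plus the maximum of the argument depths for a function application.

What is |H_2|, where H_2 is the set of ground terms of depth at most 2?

147

Let N_k count ground terms of depth at most k. Each non-constant term of depth ≤ k is some function symbol applied to depth-≤(k−1) arguments, giving N_k = 3 + N_{k-1}^2.
N_0 = 3
N_1 = 3 + 3^2 = 12
N_2 = 3 + 12^2 = 147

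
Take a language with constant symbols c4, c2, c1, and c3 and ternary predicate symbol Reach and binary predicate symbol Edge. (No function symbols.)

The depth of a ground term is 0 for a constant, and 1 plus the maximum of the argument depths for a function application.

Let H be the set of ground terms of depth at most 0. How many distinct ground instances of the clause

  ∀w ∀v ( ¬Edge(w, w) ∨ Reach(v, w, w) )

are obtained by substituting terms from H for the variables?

Ground terms of depth ≤ 0:
  With no function symbols every ground term is a constant, so there are exactly 4 ground terms at every depth bound.
  N_0 = 4
  Explicitly: c4, c2, c1, c3.
So there are 4 ground terms available for substitution.
The clause has 2 distinct variables (w, v), each appearing in the body. In the free term algebra distinct substitutions yield syntactically distinct ground instances.
Number of ground instances = 4^2 = 16.

16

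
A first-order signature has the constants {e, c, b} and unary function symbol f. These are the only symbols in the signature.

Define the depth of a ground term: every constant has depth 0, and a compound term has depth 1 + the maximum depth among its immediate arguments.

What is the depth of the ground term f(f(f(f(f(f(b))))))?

depth(f(b)) = 1 + depth(b) = 1 + 0 = 1
depth(f(f(b))) = 1 + depth(f(b)) = 1 + 1 = 2
depth(f(f(f(b)))) = 1 + depth(f(f(b))) = 1 + 2 = 3
depth(f(f(f(f(b))))) = 1 + depth(f(f(f(b)))) = 1 + 3 = 4
depth(f(f(f(f(f(b)))))) = 1 + depth(f(f(f(f(b))))) = 1 + 4 = 5
depth(f(f(f(f(f(f(b))))))) = 1 + depth(f(f(f(f(f(b)))))) = 1 + 5 = 6

6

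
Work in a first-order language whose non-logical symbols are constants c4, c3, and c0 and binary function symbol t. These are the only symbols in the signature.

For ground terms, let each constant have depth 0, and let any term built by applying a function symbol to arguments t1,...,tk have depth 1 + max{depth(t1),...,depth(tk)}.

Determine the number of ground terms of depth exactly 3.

If N_k denotes the number of depth-≤k ground terms, the 3 constants give N_0 = 3, and each function symbol of arity r contributes N_{k-1}^r new terms at level k: N_k = 3 + N_{k-1}^2.
N_0 = 3
N_1 = 3 + 3^2 = 12
N_2 = 3 + 12^2 = 147
N_3 = 3 + 147^2 = 21612
Terms of depth exactly 3: N_3 − N_2 = 21612 − 147 = 21465.

21465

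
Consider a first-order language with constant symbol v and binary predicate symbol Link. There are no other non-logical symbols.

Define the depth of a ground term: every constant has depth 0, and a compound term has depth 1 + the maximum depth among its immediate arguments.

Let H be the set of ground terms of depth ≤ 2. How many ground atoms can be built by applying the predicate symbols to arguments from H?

1

First count ground terms of depth ≤ 2.
With no function symbols every ground term is a constant, so there is exactly 1 ground term at every depth bound.
N_0 = 1
N_1 = 1
N_2 = 1
So |H| = 1.
A ground atom is a predicate applied to a tuple of terms from H, so the count is the sum over predicates of |H|^arity:
  Link: 1^2 = 1
Total ground atoms: 1.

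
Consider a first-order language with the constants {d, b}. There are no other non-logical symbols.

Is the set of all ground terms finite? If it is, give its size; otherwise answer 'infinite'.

2

There are no function symbols, so every ground term is one of the 2 constants.
The Herbrand universe is {d, b}, which is finite with 2 elements.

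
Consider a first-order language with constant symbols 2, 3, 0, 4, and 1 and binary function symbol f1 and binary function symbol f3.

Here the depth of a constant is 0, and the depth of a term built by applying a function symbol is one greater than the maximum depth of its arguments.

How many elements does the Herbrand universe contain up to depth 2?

6055

Count level by level. With function symbols f1/2, f3/2, the terms of depth ≤ k are the 5 constants together with each function applied to depth-≤(k−1) tuples, so N_k = 5 + N_{k-1}^2 + N_{k-1}^2.
N_0 = 5
N_1 = 5 + 5^2 + 5^2 = 55
N_2 = 5 + 55^2 + 55^2 = 6055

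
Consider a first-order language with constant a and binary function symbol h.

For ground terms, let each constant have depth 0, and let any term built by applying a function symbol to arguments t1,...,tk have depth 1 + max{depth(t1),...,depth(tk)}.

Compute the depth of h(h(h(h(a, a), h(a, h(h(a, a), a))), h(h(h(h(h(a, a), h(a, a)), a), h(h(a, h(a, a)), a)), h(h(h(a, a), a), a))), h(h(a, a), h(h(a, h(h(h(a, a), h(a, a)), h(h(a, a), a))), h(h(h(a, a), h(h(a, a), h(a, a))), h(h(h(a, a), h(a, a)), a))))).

depth(h(a, a)) = 1 + max(0, 0) = 1
depth(h(h(a, a), a)) = 1 + max(1, 0) = 2
depth(h(a, h(h(a, a), a))) = 1 + max(0, 2) = 3
depth(h(h(a, a), h(a, h(h(a, a), a)))) = 1 + max(1, 3) = 4
depth(h(h(a, a), h(a, a))) = 1 + max(1, 1) = 2
depth(h(h(h(a, a), h(a, a)), a)) = 1 + max(2, 0) = 3
depth(h(a, h(a, a))) = 1 + max(0, 1) = 2
depth(h(h(a, h(a, a)), a)) = 1 + max(2, 0) = 3
depth(h(h(h(h(a, a), h(a, a)), a), h(h(a, h(a, a)), a))) = 1 + max(3, 3) = 4
depth(h(h(h(a, a), a), a)) = 1 + max(2, 0) = 3
depth(h(h(h(h(h(a, a), h(a, a)), a), h(h(a, h(a, a)), a)), h(h(h(a, a), a), a))) = 1 + max(4, 3) = 5
depth(h(h(h(a, a), h(a, h(h(a, a), a))), h(h(h(h(h(a, a), h(a, a)), a), h(h(a, h(a, a)), a)), h(h(h(a, a), a), a)))) = 1 + max(4, 5) = 6
depth(h(h(h(a, a), h(a, a)), h(h(a, a), a))) = 1 + max(2, 2) = 3
depth(h(a, h(h(h(a, a), h(a, a)), h(h(a, a), a)))) = 1 + max(0, 3) = 4
depth(h(h(a, a), h(h(a, a), h(a, a)))) = 1 + max(1, 2) = 3
depth(h(h(h(a, a), h(h(a, a), h(a, a))), h(h(h(a, a), h(a, a)), a))) = 1 + max(3, 3) = 4
depth(h(h(a, h(h(h(a, a), h(a, a)), h(h(a, a), a))), h(h(h(a, a), h(h(a, a), h(a, a))), h(h(h(a, a), h(a, a)), a)))) = 1 + max(4, 4) = 5
depth(h(h(a, a), h(h(a, h(h(h(a, a), h(a, a)), h(h(a, a), a))), h(h(h(a, a), h(h(a, a), h(a, a))), h(h(h(a, a), h(a, a)), a))))) = 1 + max(1, 5) = 6
depth(h(h(h(h(a, a), h(a, h(h(a, a), a))), h(h(h(h(h(a, a), h(a, a)), a), h(h(a, h(a, a)), a)), h(h(h(a, a), a), a))), h(h(a, a), h(h(a, h(h(h(a, a), h(a, a)), h(h(a, a), a))), h(h(h(a, a), h(h(a, a), h(a, a))), h(h(h(a, a), h(a, a)), a)))))) = 1 + max(6, 6) = 7

7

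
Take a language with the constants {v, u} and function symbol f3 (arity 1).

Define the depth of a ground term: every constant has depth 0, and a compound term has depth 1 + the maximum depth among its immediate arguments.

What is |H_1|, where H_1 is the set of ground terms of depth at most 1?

Let N_k count ground terms of depth at most k. Each non-constant term of depth ≤ k is some function symbol applied to depth-≤(k−1) arguments, giving N_k = 2 + N_{k-1}.
N_0 = 2
N_1 = 2 + 2 = 4
Explicitly: v, u, f3(v), f3(u).

4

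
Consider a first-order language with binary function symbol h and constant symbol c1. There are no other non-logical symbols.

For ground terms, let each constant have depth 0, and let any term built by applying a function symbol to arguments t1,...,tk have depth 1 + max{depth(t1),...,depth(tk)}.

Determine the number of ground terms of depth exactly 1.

1

Let N_k count ground terms of depth at most k. Each non-constant term of depth ≤ k is some function symbol applied to depth-≤(k−1) arguments, giving N_k = 1 + N_{k-1}^2.
N_0 = 1
N_1 = 1 + 1^2 = 2
Terms of depth exactly 1: N_1 − N_0 = 2 − 1 = 1.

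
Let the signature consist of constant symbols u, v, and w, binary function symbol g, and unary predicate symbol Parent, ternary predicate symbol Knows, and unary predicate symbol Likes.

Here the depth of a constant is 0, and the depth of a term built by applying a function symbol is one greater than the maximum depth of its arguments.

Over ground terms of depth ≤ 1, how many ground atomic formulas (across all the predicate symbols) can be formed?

1752

First count ground terms of depth ≤ 1.
Let N_k = |{terms of depth ≤ k}|. Then N_0 = 3 and N_k = 3 + N_{k-1}^2 for k ≥ 1 (one summand per function symbol, arity giving the exponent).
N_0 = 3
N_1 = 3 + 3^2 = 12
So |H| = 12.
For each predicate symbol, the number of ground atoms is |H| raised to its arity; summing:
  Parent: 12;  Knows: 12^3 = 1728;  Likes: 12
Total ground atoms: 12 + 1728 + 12 = 1752.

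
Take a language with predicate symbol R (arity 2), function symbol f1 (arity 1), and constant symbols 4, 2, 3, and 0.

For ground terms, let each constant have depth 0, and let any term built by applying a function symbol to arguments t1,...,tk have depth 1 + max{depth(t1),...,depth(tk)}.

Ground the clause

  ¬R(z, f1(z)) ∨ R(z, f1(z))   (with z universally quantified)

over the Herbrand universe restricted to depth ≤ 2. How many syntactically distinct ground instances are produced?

12

Ground terms of depth ≤ 2:
  If N_k denotes the number of depth-≤k ground terms, the 4 constants give N_0 = 4, and each function symbol of arity r contributes N_{k-1}^r new terms at level k: N_k = 4 + N_{k-1}.
  N_0 = 4
  N_1 = 4 + 4 = 8
  N_2 = 4 + 8 = 12
So there are 12 ground terms available for substitution.
The clause has 1 distinct variable (z), which appears in the body. In the free term algebra distinct substitutions yield syntactically distinct ground instances.
Number of ground instances = 12.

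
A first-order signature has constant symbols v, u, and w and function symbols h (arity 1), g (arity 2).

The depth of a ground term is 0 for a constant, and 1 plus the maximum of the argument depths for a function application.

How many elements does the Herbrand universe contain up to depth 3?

59295

If N_k denotes the number of depth-≤k ground terms, the 3 constants give N_0 = 3, and each function symbol of arity r contributes N_{k-1}^r new terms at level k: N_k = 3 + N_{k-1} + N_{k-1}^2.
N_0 = 3
N_1 = 3 + 3 + 3^2 = 15
N_2 = 3 + 15 + 15^2 = 243
N_3 = 3 + 243 + 243^2 = 59295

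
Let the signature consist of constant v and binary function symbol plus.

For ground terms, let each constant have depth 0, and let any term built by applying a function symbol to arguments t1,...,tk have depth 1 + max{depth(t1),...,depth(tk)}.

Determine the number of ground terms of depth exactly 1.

Write N_k for the number of ground terms of depth ≤ k. A term of depth ≤ k is either a constant or a function symbol applied to arguments of depth ≤ k−1, so N_k = 1 + N_{k-1}^2.
N_0 = 1
N_1 = 1 + 1^2 = 2
Terms of depth exactly 1: N_1 − N_0 = 2 − 1 = 1.

1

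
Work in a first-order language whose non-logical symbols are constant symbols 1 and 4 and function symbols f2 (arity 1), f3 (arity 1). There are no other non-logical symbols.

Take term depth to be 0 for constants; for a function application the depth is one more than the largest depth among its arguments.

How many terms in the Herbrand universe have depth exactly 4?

32

Write N_k for the number of ground terms of depth ≤ k. A term of depth ≤ k is either a constant or a function symbol applied to arguments of depth ≤ k−1, so N_k = 2 + N_{k-1} + N_{k-1}.
N_0 = 2
N_1 = 2 + 2 + 2 = 6
N_2 = 2 + 6 + 6 = 14
N_3 = 2 + 14 + 14 = 30
N_4 = 2 + 30 + 30 = 62
Terms of depth exactly 4: N_4 − N_3 = 62 − 30 = 32.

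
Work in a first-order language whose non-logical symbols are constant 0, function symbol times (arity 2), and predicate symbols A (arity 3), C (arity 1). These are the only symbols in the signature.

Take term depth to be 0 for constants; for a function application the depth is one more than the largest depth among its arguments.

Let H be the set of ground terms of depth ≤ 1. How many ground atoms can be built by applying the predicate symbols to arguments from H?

10

First count ground terms of depth ≤ 1.
Count level by level. With function symbols times/2, the terms of depth ≤ k are the 1 constant together with each function applied to depth-≤(k−1) tuples, so N_k = 1 + N_{k-1}^2.
N_0 = 1
N_1 = 1 + 1^2 = 2
Explicitly: 0, times(0, 0).
So |H| = 2.
A ground atom is a predicate applied to a tuple of terms from H, so the count is the sum over predicates of |H|^arity:
  A: 2^3 = 8;  C: 2
Total ground atoms: 8 + 2 = 10.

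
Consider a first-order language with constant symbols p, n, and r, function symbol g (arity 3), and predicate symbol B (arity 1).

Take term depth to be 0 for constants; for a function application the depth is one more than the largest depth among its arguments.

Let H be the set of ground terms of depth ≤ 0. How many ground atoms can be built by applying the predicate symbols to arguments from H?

3

First count ground terms of depth ≤ 0.
If N_k denotes the number of depth-≤k ground terms, the 3 constants give N_0 = 3, and each function symbol of arity r contributes N_{k-1}^r new terms at level k: N_k = 3 + N_{k-1}^3.
N_0 = 3
Explicitly: p, n, r.
So |H| = 3.
A ground atom is a predicate applied to a tuple of terms from H, so the count is the sum over predicates of |H|^arity:
  B: 3
Total ground atoms: 3.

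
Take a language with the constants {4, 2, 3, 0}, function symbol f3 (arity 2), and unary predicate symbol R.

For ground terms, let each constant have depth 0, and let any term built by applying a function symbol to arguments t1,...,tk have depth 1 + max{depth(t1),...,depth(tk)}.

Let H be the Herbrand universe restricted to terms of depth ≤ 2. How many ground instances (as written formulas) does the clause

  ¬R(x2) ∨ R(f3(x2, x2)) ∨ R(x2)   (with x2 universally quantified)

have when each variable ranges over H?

404

Ground terms of depth ≤ 2:
  Let N_k = |{terms of depth ≤ k}|. Then N_0 = 4 and N_k = 4 + N_{k-1}^2 for k ≥ 1 (one summand per function symbol, arity giving the exponent).
  N_0 = 4
  N_1 = 4 + 4^2 = 20
  N_2 = 4 + 20^2 = 404
So there are 404 ground terms available for substitution.
There is 1 variable to instantiate (x2),  occurring in at least one literal, so different choices give different ground instances.
Number of ground instances = 404.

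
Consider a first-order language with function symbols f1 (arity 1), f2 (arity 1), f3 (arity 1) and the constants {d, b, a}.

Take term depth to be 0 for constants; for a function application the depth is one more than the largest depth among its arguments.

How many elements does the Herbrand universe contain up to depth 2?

39

Let N_k count ground terms of depth at most k. Each non-constant term of depth ≤ k is some function symbol applied to depth-≤(k−1) arguments, giving N_k = 3 + N_{k-1} + N_{k-1} + N_{k-1}.
N_0 = 3
N_1 = 3 + 3 + 3 + 3 = 12
N_2 = 3 + 12 + 12 + 12 = 39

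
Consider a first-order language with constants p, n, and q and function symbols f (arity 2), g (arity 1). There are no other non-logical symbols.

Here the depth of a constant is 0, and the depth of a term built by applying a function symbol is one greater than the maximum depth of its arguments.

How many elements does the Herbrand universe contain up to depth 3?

59295

Count level by level. With function symbols f/2, g/1, the terms of depth ≤ k are the 3 constants together with each function applied to depth-≤(k−1) tuples, so N_k = 3 + N_{k-1}^2 + N_{k-1}.
N_0 = 3
N_1 = 3 + 3^2 + 3 = 15
N_2 = 3 + 15^2 + 15 = 243
N_3 = 3 + 243^2 + 243 = 59295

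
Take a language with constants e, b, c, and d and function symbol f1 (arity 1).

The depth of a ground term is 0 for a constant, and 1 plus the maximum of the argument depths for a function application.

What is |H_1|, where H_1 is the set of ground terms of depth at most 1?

Let N_k = |{terms of depth ≤ k}|. Then N_0 = 4 and N_k = 4 + N_{k-1} for k ≥ 1 (one summand per function symbol, arity giving the exponent).
N_0 = 4
N_1 = 4 + 4 = 8
Explicitly: e, b, c, d, f1(e), f1(b), f1(c), f1(d).

8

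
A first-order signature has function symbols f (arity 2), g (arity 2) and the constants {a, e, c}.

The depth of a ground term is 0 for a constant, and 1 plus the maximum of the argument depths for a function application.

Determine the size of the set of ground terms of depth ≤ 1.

Let N_k = |{terms of depth ≤ k}|. Then N_0 = 3 and N_k = 3 + N_{k-1}^2 + N_{k-1}^2 for k ≥ 1 (one summand per function symbol, arity giving the exponent).
N_0 = 3
N_1 = 3 + 3^2 + 3^2 = 21

21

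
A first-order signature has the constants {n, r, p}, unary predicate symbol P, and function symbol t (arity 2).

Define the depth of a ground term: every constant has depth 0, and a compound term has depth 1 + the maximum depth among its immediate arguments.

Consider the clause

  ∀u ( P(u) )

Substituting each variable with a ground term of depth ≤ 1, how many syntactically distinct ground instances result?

Ground terms of depth ≤ 1:
  Let N_k count ground terms of depth at most k. Each non-constant term of depth ≤ k is some function symbol applied to depth-≤(k−1) arguments, giving N_k = 3 + N_{k-1}^2.
  N_0 = 3
  N_1 = 3 + 3^2 = 12
So there are 12 ground terms available for substitution.
There is 1 variable to instantiate (u),  occurring in at least one literal, so different choices give different ground instances.
Number of ground instances = 12.

12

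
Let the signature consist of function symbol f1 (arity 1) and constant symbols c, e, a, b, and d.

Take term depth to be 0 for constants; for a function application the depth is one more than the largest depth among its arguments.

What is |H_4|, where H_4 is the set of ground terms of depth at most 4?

Write N_k for the number of ground terms of depth ≤ k. A term of depth ≤ k is either a constant or a function symbol applied to arguments of depth ≤ k−1, so N_k = 5 + N_{k-1}.
N_0 = 5
N_1 = 5 + 5 = 10
N_2 = 5 + 10 = 15
N_3 = 5 + 15 = 20
N_4 = 5 + 20 = 25

25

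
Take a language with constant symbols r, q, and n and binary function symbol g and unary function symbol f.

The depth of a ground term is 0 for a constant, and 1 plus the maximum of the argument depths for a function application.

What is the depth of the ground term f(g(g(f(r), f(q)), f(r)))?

depth(f(r)) = 1 + depth(r) = 1 + 0 = 1
depth(f(q)) = 1 + depth(q) = 1 + 0 = 1
depth(g(f(r), f(q))) = 1 + max(1, 1) = 2
depth(g(g(f(r), f(q)), f(r))) = 1 + max(2, 1) = 3
depth(f(g(g(f(r), f(q)), f(r)))) = 1 + depth(g(g(f(r), f(q)), f(r))) = 1 + 3 = 4

4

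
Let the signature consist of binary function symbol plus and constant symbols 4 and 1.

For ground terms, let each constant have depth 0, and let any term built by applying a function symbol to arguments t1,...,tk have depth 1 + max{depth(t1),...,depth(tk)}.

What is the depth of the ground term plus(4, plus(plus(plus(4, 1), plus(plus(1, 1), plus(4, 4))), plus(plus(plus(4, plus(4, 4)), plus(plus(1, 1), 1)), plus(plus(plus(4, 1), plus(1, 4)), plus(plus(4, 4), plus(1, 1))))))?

depth(plus(4, 1)) = 1 + max(0, 0) = 1
depth(plus(1, 1)) = 1 + max(0, 0) = 1
depth(plus(4, 4)) = 1 + max(0, 0) = 1
depth(plus(plus(1, 1), plus(4, 4))) = 1 + max(1, 1) = 2
depth(plus(plus(4, 1), plus(plus(1, 1), plus(4, 4)))) = 1 + max(1, 2) = 3
depth(plus(4, plus(4, 4))) = 1 + max(0, 1) = 2
depth(plus(plus(1, 1), 1)) = 1 + max(1, 0) = 2
depth(plus(plus(4, plus(4, 4)), plus(plus(1, 1), 1))) = 1 + max(2, 2) = 3
depth(plus(1, 4)) = 1 + max(0, 0) = 1
depth(plus(plus(4, 1), plus(1, 4))) = 1 + max(1, 1) = 2
depth(plus(plus(4, 4), plus(1, 1))) = 1 + max(1, 1) = 2
depth(plus(plus(plus(4, 1), plus(1, 4)), plus(plus(4, 4), plus(1, 1)))) = 1 + max(2, 2) = 3
depth(plus(plus(plus(4, plus(4, 4)), plus(plus(1, 1), 1)), plus(plus(plus(4, 1), plus(1, 4)), plus(plus(4, 4), plus(1, 1))))) = 1 + max(3, 3) = 4
depth(plus(plus(plus(4, 1), plus(plus(1, 1), plus(4, 4))), plus(plus(plus(4, plus(4, 4)), plus(plus(1, 1), 1)), plus(plus(plus(4, 1), plus(1, 4)), plus(plus(4, 4), plus(1, 1)))))) = 1 + max(3, 4) = 5
depth(plus(4, plus(plus(plus(4, 1), plus(plus(1, 1), plus(4, 4))), plus(plus(plus(4, plus(4, 4)), plus(plus(1, 1), 1)), plus(plus(plus(4, 1), plus(1, 4)), plus(plus(4, 4), plus(1, 1))))))) = 1 + max(0, 5) = 6

6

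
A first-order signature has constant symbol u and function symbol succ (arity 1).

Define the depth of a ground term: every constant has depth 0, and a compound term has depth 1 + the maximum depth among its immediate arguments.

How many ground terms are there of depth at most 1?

2

Write N_k for the number of ground terms of depth ≤ k. A term of depth ≤ k is either a constant or a function symbol applied to arguments of depth ≤ k−1, so N_k = 1 + N_{k-1}.
N_0 = 1
N_1 = 1 + 1 = 2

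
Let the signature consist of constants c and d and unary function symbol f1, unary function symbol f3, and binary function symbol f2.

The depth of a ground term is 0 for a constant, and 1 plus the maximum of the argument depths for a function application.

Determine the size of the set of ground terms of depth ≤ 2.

122

Let N_k count ground terms of depth at most k. Each non-constant term of depth ≤ k is some function symbol applied to depth-≤(k−1) arguments, giving N_k = 2 + N_{k-1} + N_{k-1} + N_{k-1}^2.
N_0 = 2
N_1 = 2 + 2 + 2 + 2^2 = 10
N_2 = 2 + 10 + 10 + 10^2 = 122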